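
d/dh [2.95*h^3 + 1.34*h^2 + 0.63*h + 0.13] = 8.85*h^2 + 2.68*h + 0.63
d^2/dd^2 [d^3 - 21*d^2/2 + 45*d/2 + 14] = 6*d - 21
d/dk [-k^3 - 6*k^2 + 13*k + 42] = -3*k^2 - 12*k + 13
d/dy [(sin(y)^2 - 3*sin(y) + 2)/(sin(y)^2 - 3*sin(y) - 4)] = 6*(3 - 2*sin(y))*cos(y)/((sin(y) - 4)^2*(sin(y) + 1)^2)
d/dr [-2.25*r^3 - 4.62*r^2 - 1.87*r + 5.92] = -6.75*r^2 - 9.24*r - 1.87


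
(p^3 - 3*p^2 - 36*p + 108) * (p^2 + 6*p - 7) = p^5 + 3*p^4 - 61*p^3 - 87*p^2 + 900*p - 756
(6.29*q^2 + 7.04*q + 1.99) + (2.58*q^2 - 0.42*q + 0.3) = 8.87*q^2 + 6.62*q + 2.29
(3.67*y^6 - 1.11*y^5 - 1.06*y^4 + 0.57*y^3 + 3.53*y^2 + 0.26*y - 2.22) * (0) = 0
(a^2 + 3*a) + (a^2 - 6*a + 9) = 2*a^2 - 3*a + 9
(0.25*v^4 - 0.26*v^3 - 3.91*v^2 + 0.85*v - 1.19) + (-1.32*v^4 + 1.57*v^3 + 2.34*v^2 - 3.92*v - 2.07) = -1.07*v^4 + 1.31*v^3 - 1.57*v^2 - 3.07*v - 3.26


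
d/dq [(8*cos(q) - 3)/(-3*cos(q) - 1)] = 17*sin(q)/(3*cos(q) + 1)^2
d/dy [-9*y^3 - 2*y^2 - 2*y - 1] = -27*y^2 - 4*y - 2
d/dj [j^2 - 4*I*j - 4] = 2*j - 4*I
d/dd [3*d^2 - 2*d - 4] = 6*d - 2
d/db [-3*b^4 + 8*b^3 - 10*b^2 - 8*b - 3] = -12*b^3 + 24*b^2 - 20*b - 8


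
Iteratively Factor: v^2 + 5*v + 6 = (v + 3)*(v + 2)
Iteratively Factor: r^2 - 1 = (r + 1)*(r - 1)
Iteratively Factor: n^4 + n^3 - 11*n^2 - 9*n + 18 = (n + 2)*(n^3 - n^2 - 9*n + 9) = (n + 2)*(n + 3)*(n^2 - 4*n + 3) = (n - 3)*(n + 2)*(n + 3)*(n - 1)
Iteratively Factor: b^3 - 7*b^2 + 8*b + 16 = (b - 4)*(b^2 - 3*b - 4) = (b - 4)^2*(b + 1)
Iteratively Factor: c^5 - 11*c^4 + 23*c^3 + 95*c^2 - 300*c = (c - 5)*(c^4 - 6*c^3 - 7*c^2 + 60*c) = (c - 5)*(c - 4)*(c^3 - 2*c^2 - 15*c) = (c - 5)^2*(c - 4)*(c^2 + 3*c) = c*(c - 5)^2*(c - 4)*(c + 3)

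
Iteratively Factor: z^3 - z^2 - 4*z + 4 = (z + 2)*(z^2 - 3*z + 2) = (z - 2)*(z + 2)*(z - 1)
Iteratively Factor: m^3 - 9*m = (m - 3)*(m^2 + 3*m) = m*(m - 3)*(m + 3)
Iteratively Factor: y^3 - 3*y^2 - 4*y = (y + 1)*(y^2 - 4*y) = (y - 4)*(y + 1)*(y)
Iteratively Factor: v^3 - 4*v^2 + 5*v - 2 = (v - 1)*(v^2 - 3*v + 2) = (v - 1)^2*(v - 2)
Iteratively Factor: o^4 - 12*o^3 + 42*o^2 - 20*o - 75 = (o - 5)*(o^3 - 7*o^2 + 7*o + 15) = (o - 5)*(o - 3)*(o^2 - 4*o - 5) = (o - 5)^2*(o - 3)*(o + 1)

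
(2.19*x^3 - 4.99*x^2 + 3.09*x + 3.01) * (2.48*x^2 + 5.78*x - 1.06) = 5.4312*x^5 + 0.282999999999999*x^4 - 23.5004*x^3 + 30.6144*x^2 + 14.1224*x - 3.1906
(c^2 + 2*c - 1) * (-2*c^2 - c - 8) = -2*c^4 - 5*c^3 - 8*c^2 - 15*c + 8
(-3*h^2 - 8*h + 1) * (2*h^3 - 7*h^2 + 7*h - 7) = -6*h^5 + 5*h^4 + 37*h^3 - 42*h^2 + 63*h - 7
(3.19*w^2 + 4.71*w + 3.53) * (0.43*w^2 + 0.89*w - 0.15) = 1.3717*w^4 + 4.8644*w^3 + 5.2313*w^2 + 2.4352*w - 0.5295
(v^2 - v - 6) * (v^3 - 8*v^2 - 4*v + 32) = v^5 - 9*v^4 - 2*v^3 + 84*v^2 - 8*v - 192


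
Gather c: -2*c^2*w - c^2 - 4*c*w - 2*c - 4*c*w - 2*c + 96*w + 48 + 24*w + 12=c^2*(-2*w - 1) + c*(-8*w - 4) + 120*w + 60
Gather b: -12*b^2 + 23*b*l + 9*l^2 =-12*b^2 + 23*b*l + 9*l^2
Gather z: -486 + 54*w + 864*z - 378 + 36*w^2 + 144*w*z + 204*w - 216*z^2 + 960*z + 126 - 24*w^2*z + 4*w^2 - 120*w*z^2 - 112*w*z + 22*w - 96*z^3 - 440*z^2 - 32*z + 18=40*w^2 + 280*w - 96*z^3 + z^2*(-120*w - 656) + z*(-24*w^2 + 32*w + 1792) - 720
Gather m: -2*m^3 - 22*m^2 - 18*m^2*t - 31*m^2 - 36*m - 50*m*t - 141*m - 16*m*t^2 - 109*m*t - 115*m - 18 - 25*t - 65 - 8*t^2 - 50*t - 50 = -2*m^3 + m^2*(-18*t - 53) + m*(-16*t^2 - 159*t - 292) - 8*t^2 - 75*t - 133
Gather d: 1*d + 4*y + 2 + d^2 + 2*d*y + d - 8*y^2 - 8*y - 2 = d^2 + d*(2*y + 2) - 8*y^2 - 4*y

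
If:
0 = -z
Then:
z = 0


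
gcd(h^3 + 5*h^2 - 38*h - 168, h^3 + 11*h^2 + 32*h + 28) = h + 7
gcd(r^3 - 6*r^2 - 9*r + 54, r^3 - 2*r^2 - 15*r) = r + 3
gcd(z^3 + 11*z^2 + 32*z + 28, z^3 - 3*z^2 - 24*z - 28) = z^2 + 4*z + 4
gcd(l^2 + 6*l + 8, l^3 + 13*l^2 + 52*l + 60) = l + 2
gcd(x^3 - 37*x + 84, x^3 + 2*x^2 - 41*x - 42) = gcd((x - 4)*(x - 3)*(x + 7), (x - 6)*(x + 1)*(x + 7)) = x + 7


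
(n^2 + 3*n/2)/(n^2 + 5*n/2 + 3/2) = n/(n + 1)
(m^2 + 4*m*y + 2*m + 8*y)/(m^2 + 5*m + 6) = (m + 4*y)/(m + 3)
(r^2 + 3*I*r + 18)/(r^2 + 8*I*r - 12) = (r - 3*I)/(r + 2*I)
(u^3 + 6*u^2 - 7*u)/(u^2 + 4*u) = (u^2 + 6*u - 7)/(u + 4)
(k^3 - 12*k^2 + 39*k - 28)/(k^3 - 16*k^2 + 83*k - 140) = (k - 1)/(k - 5)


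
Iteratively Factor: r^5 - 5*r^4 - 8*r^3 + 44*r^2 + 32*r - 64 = (r + 2)*(r^4 - 7*r^3 + 6*r^2 + 32*r - 32) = (r - 4)*(r + 2)*(r^3 - 3*r^2 - 6*r + 8) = (r - 4)^2*(r + 2)*(r^2 + r - 2) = (r - 4)^2*(r + 2)^2*(r - 1)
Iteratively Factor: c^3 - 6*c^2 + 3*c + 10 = (c + 1)*(c^2 - 7*c + 10) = (c - 2)*(c + 1)*(c - 5)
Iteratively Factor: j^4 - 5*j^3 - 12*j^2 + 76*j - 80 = (j - 5)*(j^3 - 12*j + 16) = (j - 5)*(j - 2)*(j^2 + 2*j - 8) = (j - 5)*(j - 2)^2*(j + 4)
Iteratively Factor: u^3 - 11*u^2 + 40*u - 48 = (u - 3)*(u^2 - 8*u + 16) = (u - 4)*(u - 3)*(u - 4)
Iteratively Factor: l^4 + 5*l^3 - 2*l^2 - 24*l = (l + 4)*(l^3 + l^2 - 6*l) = l*(l + 4)*(l^2 + l - 6) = l*(l + 3)*(l + 4)*(l - 2)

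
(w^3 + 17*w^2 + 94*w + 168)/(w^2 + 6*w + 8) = (w^2 + 13*w + 42)/(w + 2)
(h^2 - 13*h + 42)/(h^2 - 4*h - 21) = (h - 6)/(h + 3)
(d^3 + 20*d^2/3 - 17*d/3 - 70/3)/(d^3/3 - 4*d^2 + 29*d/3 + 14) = (3*d^3 + 20*d^2 - 17*d - 70)/(d^3 - 12*d^2 + 29*d + 42)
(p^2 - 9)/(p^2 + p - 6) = (p - 3)/(p - 2)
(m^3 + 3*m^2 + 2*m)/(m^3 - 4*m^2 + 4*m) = (m^2 + 3*m + 2)/(m^2 - 4*m + 4)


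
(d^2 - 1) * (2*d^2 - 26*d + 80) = 2*d^4 - 26*d^3 + 78*d^2 + 26*d - 80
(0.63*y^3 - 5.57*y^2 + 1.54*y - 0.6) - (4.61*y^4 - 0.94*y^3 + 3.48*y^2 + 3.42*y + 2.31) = -4.61*y^4 + 1.57*y^3 - 9.05*y^2 - 1.88*y - 2.91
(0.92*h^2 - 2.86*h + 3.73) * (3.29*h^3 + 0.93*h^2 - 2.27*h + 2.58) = 3.0268*h^5 - 8.5538*h^4 + 7.5235*h^3 + 12.3347*h^2 - 15.8459*h + 9.6234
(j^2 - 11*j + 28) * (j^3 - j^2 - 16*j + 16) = j^5 - 12*j^4 + 23*j^3 + 164*j^2 - 624*j + 448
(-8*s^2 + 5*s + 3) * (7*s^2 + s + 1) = -56*s^4 + 27*s^3 + 18*s^2 + 8*s + 3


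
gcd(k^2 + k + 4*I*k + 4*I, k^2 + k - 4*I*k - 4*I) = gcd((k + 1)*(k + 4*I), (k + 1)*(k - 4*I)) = k + 1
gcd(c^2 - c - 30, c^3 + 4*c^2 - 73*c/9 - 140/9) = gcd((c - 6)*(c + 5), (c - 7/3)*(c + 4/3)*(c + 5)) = c + 5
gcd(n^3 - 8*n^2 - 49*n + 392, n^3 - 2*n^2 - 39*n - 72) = n - 8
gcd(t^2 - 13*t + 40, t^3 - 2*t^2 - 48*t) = t - 8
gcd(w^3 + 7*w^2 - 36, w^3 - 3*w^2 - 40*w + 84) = w^2 + 4*w - 12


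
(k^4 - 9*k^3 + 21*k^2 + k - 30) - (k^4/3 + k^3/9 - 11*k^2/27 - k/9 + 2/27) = 2*k^4/3 - 82*k^3/9 + 578*k^2/27 + 10*k/9 - 812/27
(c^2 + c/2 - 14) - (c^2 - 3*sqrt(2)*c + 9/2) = c/2 + 3*sqrt(2)*c - 37/2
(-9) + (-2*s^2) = -2*s^2 - 9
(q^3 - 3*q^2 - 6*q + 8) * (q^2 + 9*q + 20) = q^5 + 6*q^4 - 13*q^3 - 106*q^2 - 48*q + 160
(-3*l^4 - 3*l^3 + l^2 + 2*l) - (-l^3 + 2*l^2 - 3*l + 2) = -3*l^4 - 2*l^3 - l^2 + 5*l - 2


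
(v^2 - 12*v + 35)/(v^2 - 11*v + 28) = (v - 5)/(v - 4)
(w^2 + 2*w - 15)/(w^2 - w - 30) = (w - 3)/(w - 6)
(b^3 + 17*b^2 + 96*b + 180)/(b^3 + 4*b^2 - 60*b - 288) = (b + 5)/(b - 8)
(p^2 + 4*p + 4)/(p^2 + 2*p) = (p + 2)/p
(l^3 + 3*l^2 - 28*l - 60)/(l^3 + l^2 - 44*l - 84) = (l - 5)/(l - 7)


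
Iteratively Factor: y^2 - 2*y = (y)*(y - 2)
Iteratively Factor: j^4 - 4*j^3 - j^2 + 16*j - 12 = (j + 2)*(j^3 - 6*j^2 + 11*j - 6) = (j - 2)*(j + 2)*(j^2 - 4*j + 3) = (j - 2)*(j - 1)*(j + 2)*(j - 3)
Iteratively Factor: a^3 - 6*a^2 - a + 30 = (a + 2)*(a^2 - 8*a + 15) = (a - 5)*(a + 2)*(a - 3)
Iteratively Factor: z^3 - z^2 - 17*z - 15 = (z - 5)*(z^2 + 4*z + 3) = (z - 5)*(z + 1)*(z + 3)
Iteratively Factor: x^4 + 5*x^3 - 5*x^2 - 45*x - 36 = (x + 3)*(x^3 + 2*x^2 - 11*x - 12) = (x + 3)*(x + 4)*(x^2 - 2*x - 3) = (x - 3)*(x + 3)*(x + 4)*(x + 1)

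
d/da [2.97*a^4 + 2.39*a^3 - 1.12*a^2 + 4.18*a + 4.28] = 11.88*a^3 + 7.17*a^2 - 2.24*a + 4.18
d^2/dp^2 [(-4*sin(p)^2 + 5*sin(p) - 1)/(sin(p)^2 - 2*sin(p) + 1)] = 3*(sin(p) + 2)/(sin(p) - 1)^2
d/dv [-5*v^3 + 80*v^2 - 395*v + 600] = -15*v^2 + 160*v - 395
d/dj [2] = 0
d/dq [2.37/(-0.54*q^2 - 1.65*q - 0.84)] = (2.5596*q + 3.9105)/(0.54*q^2 + 1.65*q + 0.84)^2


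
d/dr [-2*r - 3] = -2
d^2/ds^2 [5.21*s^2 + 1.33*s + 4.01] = 10.4200000000000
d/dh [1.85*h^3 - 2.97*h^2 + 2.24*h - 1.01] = 5.55*h^2 - 5.94*h + 2.24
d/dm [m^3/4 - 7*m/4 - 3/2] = 3*m^2/4 - 7/4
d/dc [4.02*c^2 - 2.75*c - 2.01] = 8.04*c - 2.75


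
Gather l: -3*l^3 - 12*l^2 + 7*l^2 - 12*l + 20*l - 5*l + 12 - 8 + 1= -3*l^3 - 5*l^2 + 3*l + 5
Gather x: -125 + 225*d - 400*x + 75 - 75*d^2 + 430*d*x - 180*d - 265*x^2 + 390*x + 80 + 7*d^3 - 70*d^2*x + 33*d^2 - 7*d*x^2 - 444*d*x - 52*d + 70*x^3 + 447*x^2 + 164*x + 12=7*d^3 - 42*d^2 - 7*d + 70*x^3 + x^2*(182 - 7*d) + x*(-70*d^2 - 14*d + 154) + 42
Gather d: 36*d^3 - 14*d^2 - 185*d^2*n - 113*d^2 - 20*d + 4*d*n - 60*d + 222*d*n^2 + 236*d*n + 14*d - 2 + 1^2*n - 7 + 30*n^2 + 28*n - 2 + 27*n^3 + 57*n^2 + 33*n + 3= 36*d^3 + d^2*(-185*n - 127) + d*(222*n^2 + 240*n - 66) + 27*n^3 + 87*n^2 + 62*n - 8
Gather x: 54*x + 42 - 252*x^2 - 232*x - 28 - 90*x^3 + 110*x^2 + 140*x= -90*x^3 - 142*x^2 - 38*x + 14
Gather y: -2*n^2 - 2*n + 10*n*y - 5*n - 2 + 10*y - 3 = -2*n^2 - 7*n + y*(10*n + 10) - 5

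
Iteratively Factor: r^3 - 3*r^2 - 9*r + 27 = (r - 3)*(r^2 - 9) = (r - 3)^2*(r + 3)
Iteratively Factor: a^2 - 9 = (a + 3)*(a - 3)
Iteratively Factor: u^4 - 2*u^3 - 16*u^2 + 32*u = (u - 2)*(u^3 - 16*u) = u*(u - 2)*(u^2 - 16) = u*(u - 2)*(u + 4)*(u - 4)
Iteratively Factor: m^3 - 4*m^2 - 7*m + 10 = (m - 1)*(m^2 - 3*m - 10) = (m - 5)*(m - 1)*(m + 2)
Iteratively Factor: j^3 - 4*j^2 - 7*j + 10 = (j + 2)*(j^2 - 6*j + 5) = (j - 5)*(j + 2)*(j - 1)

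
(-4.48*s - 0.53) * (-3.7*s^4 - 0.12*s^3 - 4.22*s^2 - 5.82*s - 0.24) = 16.576*s^5 + 2.4986*s^4 + 18.9692*s^3 + 28.3102*s^2 + 4.1598*s + 0.1272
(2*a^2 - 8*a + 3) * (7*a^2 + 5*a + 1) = 14*a^4 - 46*a^3 - 17*a^2 + 7*a + 3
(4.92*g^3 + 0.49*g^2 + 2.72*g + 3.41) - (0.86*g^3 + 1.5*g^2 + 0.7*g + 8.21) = 4.06*g^3 - 1.01*g^2 + 2.02*g - 4.8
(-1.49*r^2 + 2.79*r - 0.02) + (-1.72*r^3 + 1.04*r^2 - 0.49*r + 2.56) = -1.72*r^3 - 0.45*r^2 + 2.3*r + 2.54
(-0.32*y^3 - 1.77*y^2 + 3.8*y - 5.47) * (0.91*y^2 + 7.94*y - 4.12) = -0.2912*y^5 - 4.1515*y^4 - 9.2774*y^3 + 32.4867*y^2 - 59.0878*y + 22.5364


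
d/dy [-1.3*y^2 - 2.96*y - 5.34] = -2.6*y - 2.96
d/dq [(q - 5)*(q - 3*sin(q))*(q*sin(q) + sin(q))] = -(q - 5)*(q + 1)*(3*cos(q) - 1)*sin(q) + (q - 5)*(q - 3*sin(q))*(q*cos(q) + sqrt(2)*sin(q + pi/4)) + (q + 1)*(q - 3*sin(q))*sin(q)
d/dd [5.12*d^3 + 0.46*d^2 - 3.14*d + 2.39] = 15.36*d^2 + 0.92*d - 3.14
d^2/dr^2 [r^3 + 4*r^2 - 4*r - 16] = 6*r + 8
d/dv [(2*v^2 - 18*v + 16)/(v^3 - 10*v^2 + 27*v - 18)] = 2*(-v^2 + 16*v - 54)/(v^4 - 18*v^3 + 117*v^2 - 324*v + 324)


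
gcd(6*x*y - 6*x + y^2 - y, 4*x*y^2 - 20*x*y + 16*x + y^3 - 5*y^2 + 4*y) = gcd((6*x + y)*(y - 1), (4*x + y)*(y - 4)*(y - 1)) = y - 1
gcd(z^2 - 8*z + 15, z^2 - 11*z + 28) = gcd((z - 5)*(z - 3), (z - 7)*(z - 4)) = 1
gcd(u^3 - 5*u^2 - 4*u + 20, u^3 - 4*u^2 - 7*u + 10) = u^2 - 3*u - 10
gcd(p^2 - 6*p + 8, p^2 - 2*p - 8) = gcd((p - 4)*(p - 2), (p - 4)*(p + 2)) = p - 4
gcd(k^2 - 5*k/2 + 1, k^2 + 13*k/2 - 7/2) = k - 1/2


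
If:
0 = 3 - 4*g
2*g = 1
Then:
No Solution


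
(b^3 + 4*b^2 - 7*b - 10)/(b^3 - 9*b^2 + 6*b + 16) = (b + 5)/(b - 8)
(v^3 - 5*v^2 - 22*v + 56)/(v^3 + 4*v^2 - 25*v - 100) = (v^2 - 9*v + 14)/(v^2 - 25)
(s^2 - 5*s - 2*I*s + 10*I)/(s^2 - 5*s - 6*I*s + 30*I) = (s - 2*I)/(s - 6*I)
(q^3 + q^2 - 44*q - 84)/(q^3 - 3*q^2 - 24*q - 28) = (q + 6)/(q + 2)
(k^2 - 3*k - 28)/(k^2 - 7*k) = (k + 4)/k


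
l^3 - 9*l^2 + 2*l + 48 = (l - 8)*(l - 3)*(l + 2)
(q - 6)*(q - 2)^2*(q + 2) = q^4 - 8*q^3 + 8*q^2 + 32*q - 48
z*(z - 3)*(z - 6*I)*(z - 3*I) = z^4 - 3*z^3 - 9*I*z^3 - 18*z^2 + 27*I*z^2 + 54*z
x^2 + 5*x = x*(x + 5)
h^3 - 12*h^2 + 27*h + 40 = (h - 8)*(h - 5)*(h + 1)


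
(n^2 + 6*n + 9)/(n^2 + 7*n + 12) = (n + 3)/(n + 4)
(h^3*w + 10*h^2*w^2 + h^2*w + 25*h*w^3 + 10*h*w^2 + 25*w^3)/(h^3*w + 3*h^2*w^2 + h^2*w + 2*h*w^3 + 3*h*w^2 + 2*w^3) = (h^2 + 10*h*w + 25*w^2)/(h^2 + 3*h*w + 2*w^2)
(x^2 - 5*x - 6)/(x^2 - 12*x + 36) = (x + 1)/(x - 6)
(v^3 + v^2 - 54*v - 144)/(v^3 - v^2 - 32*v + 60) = (v^2 - 5*v - 24)/(v^2 - 7*v + 10)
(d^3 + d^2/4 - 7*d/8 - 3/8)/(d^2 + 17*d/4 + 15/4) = (8*d^3 + 2*d^2 - 7*d - 3)/(2*(4*d^2 + 17*d + 15))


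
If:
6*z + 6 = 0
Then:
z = -1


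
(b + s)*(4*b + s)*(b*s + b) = 4*b^3*s + 4*b^3 + 5*b^2*s^2 + 5*b^2*s + b*s^3 + b*s^2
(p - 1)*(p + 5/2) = p^2 + 3*p/2 - 5/2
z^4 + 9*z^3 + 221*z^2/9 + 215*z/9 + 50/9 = (z + 1/3)*(z + 5/3)*(z + 2)*(z + 5)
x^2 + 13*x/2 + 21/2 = (x + 3)*(x + 7/2)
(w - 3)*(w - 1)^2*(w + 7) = w^4 + 2*w^3 - 28*w^2 + 46*w - 21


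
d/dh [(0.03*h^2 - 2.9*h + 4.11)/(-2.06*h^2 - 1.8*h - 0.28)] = (-6.028*h^2 + 16.9164*h + 8.21)/(4.2436*h^4 + 7.416*h^3 + 4.3936*h^2 + 1.008*h + 0.0784)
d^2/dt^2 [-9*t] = 0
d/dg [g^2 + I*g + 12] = 2*g + I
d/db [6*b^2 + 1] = 12*b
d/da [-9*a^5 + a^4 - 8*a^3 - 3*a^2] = a*(-45*a^3 + 4*a^2 - 24*a - 6)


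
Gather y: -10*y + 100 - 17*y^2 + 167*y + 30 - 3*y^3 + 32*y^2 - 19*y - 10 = -3*y^3 + 15*y^2 + 138*y + 120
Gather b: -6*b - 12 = -6*b - 12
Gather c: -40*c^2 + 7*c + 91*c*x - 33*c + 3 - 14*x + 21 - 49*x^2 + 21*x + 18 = -40*c^2 + c*(91*x - 26) - 49*x^2 + 7*x + 42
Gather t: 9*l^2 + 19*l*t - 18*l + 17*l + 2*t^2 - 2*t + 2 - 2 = 9*l^2 - l + 2*t^2 + t*(19*l - 2)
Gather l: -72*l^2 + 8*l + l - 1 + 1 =-72*l^2 + 9*l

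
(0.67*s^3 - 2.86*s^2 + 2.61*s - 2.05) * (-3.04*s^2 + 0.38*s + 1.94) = -2.0368*s^5 + 8.949*s^4 - 7.7214*s^3 + 1.6754*s^2 + 4.2844*s - 3.977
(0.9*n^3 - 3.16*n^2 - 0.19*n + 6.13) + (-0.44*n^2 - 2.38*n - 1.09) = 0.9*n^3 - 3.6*n^2 - 2.57*n + 5.04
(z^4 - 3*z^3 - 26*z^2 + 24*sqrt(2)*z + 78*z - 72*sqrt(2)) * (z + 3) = z^5 - 35*z^3 + 24*sqrt(2)*z^2 + 234*z - 216*sqrt(2)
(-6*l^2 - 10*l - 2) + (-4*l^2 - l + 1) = -10*l^2 - 11*l - 1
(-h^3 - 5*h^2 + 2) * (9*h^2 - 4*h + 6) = -9*h^5 - 41*h^4 + 14*h^3 - 12*h^2 - 8*h + 12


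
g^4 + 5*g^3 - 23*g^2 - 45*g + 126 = (g - 3)*(g - 2)*(g + 3)*(g + 7)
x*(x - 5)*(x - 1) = x^3 - 6*x^2 + 5*x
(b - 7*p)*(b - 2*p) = b^2 - 9*b*p + 14*p^2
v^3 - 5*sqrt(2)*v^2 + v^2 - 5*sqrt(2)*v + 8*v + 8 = (v + 1)*(v - 4*sqrt(2))*(v - sqrt(2))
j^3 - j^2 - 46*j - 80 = (j - 8)*(j + 2)*(j + 5)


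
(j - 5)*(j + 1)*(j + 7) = j^3 + 3*j^2 - 33*j - 35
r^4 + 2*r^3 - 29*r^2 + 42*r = r*(r - 3)*(r - 2)*(r + 7)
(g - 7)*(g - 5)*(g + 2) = g^3 - 10*g^2 + 11*g + 70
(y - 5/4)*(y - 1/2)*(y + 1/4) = y^3 - 3*y^2/2 + 3*y/16 + 5/32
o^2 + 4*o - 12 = (o - 2)*(o + 6)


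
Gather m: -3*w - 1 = -3*w - 1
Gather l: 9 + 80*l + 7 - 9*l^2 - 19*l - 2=-9*l^2 + 61*l + 14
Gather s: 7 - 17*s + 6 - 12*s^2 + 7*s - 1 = -12*s^2 - 10*s + 12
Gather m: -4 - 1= -5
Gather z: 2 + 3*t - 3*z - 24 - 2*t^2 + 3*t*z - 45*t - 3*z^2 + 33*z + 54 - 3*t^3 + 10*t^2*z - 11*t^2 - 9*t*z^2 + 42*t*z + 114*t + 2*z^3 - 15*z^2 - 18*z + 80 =-3*t^3 - 13*t^2 + 72*t + 2*z^3 + z^2*(-9*t - 18) + z*(10*t^2 + 45*t + 12) + 112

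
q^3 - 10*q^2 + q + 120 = (q - 8)*(q - 5)*(q + 3)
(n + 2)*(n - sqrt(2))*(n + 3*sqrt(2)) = n^3 + 2*n^2 + 2*sqrt(2)*n^2 - 6*n + 4*sqrt(2)*n - 12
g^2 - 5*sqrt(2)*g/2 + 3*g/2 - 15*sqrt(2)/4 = (g + 3/2)*(g - 5*sqrt(2)/2)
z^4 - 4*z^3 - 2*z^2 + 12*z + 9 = (z - 3)^2*(z + 1)^2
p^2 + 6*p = p*(p + 6)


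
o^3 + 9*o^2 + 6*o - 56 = (o - 2)*(o + 4)*(o + 7)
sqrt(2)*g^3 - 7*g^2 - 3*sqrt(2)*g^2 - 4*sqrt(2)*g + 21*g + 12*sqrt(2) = (g - 3)*(g - 4*sqrt(2))*(sqrt(2)*g + 1)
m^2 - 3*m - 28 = (m - 7)*(m + 4)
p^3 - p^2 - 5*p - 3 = (p - 3)*(p + 1)^2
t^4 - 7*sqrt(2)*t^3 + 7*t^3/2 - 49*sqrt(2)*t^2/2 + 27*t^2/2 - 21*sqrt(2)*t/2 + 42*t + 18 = (t + 1/2)*(t + 3)*(t - 6*sqrt(2))*(t - sqrt(2))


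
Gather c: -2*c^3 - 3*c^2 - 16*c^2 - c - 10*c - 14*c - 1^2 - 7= -2*c^3 - 19*c^2 - 25*c - 8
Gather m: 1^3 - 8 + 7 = 0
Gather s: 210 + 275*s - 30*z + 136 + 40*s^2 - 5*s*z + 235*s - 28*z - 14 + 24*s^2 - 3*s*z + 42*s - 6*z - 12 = 64*s^2 + s*(552 - 8*z) - 64*z + 320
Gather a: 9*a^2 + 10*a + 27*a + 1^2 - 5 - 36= 9*a^2 + 37*a - 40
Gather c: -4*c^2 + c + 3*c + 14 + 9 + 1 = -4*c^2 + 4*c + 24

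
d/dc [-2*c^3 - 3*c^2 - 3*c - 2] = -6*c^2 - 6*c - 3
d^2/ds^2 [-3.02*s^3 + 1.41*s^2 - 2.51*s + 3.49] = 2.82 - 18.12*s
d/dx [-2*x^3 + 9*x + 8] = 9 - 6*x^2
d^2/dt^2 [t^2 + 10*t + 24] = 2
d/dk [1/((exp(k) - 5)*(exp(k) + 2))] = (3 - 2*exp(k))*exp(k)/(exp(4*k) - 6*exp(3*k) - 11*exp(2*k) + 60*exp(k) + 100)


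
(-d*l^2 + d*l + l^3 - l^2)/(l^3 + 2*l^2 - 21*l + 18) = l*(-d + l)/(l^2 + 3*l - 18)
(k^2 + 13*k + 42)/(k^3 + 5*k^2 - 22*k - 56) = (k + 6)/(k^2 - 2*k - 8)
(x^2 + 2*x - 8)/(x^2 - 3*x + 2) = (x + 4)/(x - 1)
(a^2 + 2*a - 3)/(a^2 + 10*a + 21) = (a - 1)/(a + 7)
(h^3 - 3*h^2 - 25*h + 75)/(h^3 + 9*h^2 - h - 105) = (h - 5)/(h + 7)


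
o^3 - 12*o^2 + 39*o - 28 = (o - 7)*(o - 4)*(o - 1)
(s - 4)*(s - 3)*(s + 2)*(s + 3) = s^4 - 2*s^3 - 17*s^2 + 18*s + 72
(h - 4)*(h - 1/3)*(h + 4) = h^3 - h^2/3 - 16*h + 16/3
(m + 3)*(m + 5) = m^2 + 8*m + 15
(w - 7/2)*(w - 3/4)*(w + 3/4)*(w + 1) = w^4 - 5*w^3/2 - 65*w^2/16 + 45*w/32 + 63/32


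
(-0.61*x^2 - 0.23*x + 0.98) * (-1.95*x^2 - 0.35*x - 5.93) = 1.1895*x^4 + 0.662*x^3 + 1.7868*x^2 + 1.0209*x - 5.8114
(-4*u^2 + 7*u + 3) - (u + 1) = -4*u^2 + 6*u + 2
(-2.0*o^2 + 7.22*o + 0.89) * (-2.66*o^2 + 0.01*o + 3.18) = 5.32*o^4 - 19.2252*o^3 - 8.6552*o^2 + 22.9685*o + 2.8302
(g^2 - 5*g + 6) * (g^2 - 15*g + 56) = g^4 - 20*g^3 + 137*g^2 - 370*g + 336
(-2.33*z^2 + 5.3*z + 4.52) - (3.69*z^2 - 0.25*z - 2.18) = -6.02*z^2 + 5.55*z + 6.7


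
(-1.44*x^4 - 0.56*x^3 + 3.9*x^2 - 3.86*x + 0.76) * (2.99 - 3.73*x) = 5.3712*x^5 - 2.2168*x^4 - 16.2214*x^3 + 26.0588*x^2 - 14.3762*x + 2.2724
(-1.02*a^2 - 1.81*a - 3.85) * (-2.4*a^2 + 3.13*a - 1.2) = 2.448*a^4 + 1.1514*a^3 + 4.7987*a^2 - 9.8785*a + 4.62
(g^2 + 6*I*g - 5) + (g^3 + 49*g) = g^3 + g^2 + 49*g + 6*I*g - 5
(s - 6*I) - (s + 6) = -6 - 6*I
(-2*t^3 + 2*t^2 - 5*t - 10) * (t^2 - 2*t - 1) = -2*t^5 + 6*t^4 - 7*t^3 - 2*t^2 + 25*t + 10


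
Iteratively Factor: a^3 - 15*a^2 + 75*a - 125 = (a - 5)*(a^2 - 10*a + 25) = (a - 5)^2*(a - 5)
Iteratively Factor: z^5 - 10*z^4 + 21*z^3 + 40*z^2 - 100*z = (z - 5)*(z^4 - 5*z^3 - 4*z^2 + 20*z) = z*(z - 5)*(z^3 - 5*z^2 - 4*z + 20) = z*(z - 5)^2*(z^2 - 4) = z*(z - 5)^2*(z + 2)*(z - 2)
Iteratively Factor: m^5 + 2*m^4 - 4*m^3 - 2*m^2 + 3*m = (m + 3)*(m^4 - m^3 - m^2 + m) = m*(m + 3)*(m^3 - m^2 - m + 1) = m*(m - 1)*(m + 3)*(m^2 - 1) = m*(m - 1)*(m + 1)*(m + 3)*(m - 1)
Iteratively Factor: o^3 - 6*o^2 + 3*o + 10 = (o - 5)*(o^2 - o - 2) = (o - 5)*(o + 1)*(o - 2)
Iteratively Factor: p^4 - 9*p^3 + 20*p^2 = (p - 4)*(p^3 - 5*p^2) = p*(p - 4)*(p^2 - 5*p) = p^2*(p - 4)*(p - 5)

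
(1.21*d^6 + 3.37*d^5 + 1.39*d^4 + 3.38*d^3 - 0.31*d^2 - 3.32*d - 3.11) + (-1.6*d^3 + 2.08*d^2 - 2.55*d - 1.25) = 1.21*d^6 + 3.37*d^5 + 1.39*d^4 + 1.78*d^3 + 1.77*d^2 - 5.87*d - 4.36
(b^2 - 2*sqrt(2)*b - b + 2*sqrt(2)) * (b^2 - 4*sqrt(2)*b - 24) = b^4 - 6*sqrt(2)*b^3 - b^3 - 8*b^2 + 6*sqrt(2)*b^2 + 8*b + 48*sqrt(2)*b - 48*sqrt(2)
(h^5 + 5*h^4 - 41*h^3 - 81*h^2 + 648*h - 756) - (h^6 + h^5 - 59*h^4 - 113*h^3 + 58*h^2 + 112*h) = -h^6 + 64*h^4 + 72*h^3 - 139*h^2 + 536*h - 756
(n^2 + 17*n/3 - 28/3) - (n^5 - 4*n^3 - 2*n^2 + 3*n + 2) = -n^5 + 4*n^3 + 3*n^2 + 8*n/3 - 34/3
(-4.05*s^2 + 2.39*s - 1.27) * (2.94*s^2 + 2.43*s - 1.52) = -11.907*s^4 - 2.8149*s^3 + 8.2299*s^2 - 6.7189*s + 1.9304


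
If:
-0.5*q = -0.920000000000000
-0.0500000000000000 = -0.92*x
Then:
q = 1.84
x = 0.05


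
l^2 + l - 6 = (l - 2)*(l + 3)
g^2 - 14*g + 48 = (g - 8)*(g - 6)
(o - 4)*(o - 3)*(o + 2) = o^3 - 5*o^2 - 2*o + 24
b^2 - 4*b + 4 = (b - 2)^2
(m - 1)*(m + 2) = m^2 + m - 2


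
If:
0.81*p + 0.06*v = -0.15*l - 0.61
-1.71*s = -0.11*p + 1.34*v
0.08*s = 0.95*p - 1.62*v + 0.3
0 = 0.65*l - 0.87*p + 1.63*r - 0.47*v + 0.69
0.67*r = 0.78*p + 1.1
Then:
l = -5.27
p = 0.20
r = 1.87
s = -0.23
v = 0.31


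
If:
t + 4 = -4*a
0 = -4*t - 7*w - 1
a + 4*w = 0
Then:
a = -60/71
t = -44/71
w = 15/71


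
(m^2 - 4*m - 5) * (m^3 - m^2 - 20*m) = m^5 - 5*m^4 - 21*m^3 + 85*m^2 + 100*m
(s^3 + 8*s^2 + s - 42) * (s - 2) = s^4 + 6*s^3 - 15*s^2 - 44*s + 84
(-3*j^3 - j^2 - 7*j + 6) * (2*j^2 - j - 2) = -6*j^5 + j^4 - 7*j^3 + 21*j^2 + 8*j - 12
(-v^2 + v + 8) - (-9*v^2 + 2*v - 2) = 8*v^2 - v + 10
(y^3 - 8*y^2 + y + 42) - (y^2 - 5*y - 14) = y^3 - 9*y^2 + 6*y + 56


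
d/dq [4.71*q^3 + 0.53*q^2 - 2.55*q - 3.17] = 14.13*q^2 + 1.06*q - 2.55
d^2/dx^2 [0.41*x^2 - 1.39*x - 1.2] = 0.820000000000000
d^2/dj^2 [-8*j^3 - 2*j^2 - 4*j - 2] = -48*j - 4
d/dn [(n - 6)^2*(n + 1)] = (n - 6)*(3*n - 4)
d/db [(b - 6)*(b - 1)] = 2*b - 7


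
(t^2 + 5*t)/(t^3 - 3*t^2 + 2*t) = (t + 5)/(t^2 - 3*t + 2)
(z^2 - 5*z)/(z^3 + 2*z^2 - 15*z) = (z - 5)/(z^2 + 2*z - 15)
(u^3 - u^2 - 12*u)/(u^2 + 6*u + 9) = u*(u - 4)/(u + 3)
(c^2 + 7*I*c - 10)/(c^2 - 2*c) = (c^2 + 7*I*c - 10)/(c*(c - 2))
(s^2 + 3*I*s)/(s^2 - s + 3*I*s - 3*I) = s/(s - 1)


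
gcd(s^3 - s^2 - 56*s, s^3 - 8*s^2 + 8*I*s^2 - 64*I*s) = s^2 - 8*s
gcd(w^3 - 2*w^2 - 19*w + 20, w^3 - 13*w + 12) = w^2 + 3*w - 4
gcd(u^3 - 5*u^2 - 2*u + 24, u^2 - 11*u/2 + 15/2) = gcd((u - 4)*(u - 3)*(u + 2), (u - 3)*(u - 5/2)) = u - 3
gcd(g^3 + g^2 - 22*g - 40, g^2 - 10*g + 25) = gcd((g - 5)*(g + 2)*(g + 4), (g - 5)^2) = g - 5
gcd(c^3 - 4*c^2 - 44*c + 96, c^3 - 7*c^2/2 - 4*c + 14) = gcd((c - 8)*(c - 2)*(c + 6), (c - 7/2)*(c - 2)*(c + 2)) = c - 2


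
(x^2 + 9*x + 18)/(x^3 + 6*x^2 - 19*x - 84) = (x + 6)/(x^2 + 3*x - 28)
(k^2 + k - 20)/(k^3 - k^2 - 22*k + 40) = 1/(k - 2)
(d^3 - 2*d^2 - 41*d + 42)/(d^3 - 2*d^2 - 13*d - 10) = (-d^3 + 2*d^2 + 41*d - 42)/(-d^3 + 2*d^2 + 13*d + 10)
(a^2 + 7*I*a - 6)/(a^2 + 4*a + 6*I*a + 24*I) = (a + I)/(a + 4)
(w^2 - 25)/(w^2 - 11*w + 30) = (w + 5)/(w - 6)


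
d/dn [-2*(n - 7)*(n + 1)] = 12 - 4*n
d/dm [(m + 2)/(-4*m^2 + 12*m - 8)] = (-m^2 + 3*m + (m + 2)*(2*m - 3) - 2)/(4*(m^2 - 3*m + 2)^2)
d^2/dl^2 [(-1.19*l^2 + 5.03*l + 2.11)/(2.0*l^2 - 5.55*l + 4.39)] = (13.8220000000001*l^3 + 113.3292*l^2 - 405.5064*l + 292.174222)/(8.0*l^6 - 66.6*l^5 + 237.495*l^4 - 463.327875*l^3 + 521.301525*l^2 - 320.880465*l + 84.604519)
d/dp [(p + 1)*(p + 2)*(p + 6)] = 3*p^2 + 18*p + 20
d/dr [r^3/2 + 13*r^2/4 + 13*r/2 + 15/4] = 3*r^2/2 + 13*r/2 + 13/2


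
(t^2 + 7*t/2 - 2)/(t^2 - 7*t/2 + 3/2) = (t + 4)/(t - 3)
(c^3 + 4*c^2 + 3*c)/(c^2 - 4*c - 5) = c*(c + 3)/(c - 5)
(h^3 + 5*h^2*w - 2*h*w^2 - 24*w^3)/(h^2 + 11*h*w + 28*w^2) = (h^2 + h*w - 6*w^2)/(h + 7*w)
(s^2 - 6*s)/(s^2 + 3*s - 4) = s*(s - 6)/(s^2 + 3*s - 4)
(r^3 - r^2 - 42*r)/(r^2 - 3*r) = (r^2 - r - 42)/(r - 3)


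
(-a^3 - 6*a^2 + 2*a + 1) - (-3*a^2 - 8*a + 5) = -a^3 - 3*a^2 + 10*a - 4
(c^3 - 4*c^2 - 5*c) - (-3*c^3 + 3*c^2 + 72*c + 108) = 4*c^3 - 7*c^2 - 77*c - 108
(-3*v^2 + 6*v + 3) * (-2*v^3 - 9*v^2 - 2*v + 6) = 6*v^5 + 15*v^4 - 54*v^3 - 57*v^2 + 30*v + 18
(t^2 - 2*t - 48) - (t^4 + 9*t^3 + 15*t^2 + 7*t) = -t^4 - 9*t^3 - 14*t^2 - 9*t - 48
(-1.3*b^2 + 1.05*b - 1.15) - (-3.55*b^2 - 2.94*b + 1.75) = 2.25*b^2 + 3.99*b - 2.9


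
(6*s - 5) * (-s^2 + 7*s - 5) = -6*s^3 + 47*s^2 - 65*s + 25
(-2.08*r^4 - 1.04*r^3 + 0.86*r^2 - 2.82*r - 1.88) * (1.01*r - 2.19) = -2.1008*r^5 + 3.5048*r^4 + 3.1462*r^3 - 4.7316*r^2 + 4.277*r + 4.1172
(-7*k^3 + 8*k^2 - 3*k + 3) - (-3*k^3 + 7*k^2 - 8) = -4*k^3 + k^2 - 3*k + 11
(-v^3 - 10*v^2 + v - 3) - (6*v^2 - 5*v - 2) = -v^3 - 16*v^2 + 6*v - 1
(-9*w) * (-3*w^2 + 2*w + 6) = 27*w^3 - 18*w^2 - 54*w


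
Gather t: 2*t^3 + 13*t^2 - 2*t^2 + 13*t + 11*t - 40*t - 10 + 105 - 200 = 2*t^3 + 11*t^2 - 16*t - 105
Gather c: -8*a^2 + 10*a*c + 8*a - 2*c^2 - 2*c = -8*a^2 + 8*a - 2*c^2 + c*(10*a - 2)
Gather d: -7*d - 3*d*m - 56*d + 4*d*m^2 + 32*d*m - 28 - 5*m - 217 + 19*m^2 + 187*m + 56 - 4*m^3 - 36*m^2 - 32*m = d*(4*m^2 + 29*m - 63) - 4*m^3 - 17*m^2 + 150*m - 189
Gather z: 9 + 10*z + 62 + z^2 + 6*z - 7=z^2 + 16*z + 64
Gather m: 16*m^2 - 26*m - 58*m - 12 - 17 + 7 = 16*m^2 - 84*m - 22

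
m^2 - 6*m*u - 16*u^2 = (m - 8*u)*(m + 2*u)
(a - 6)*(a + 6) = a^2 - 36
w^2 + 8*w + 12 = (w + 2)*(w + 6)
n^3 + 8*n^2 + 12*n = n*(n + 2)*(n + 6)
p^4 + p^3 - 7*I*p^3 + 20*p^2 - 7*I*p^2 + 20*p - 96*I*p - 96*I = (p + 1)*(p - 8*I)*(p - 3*I)*(p + 4*I)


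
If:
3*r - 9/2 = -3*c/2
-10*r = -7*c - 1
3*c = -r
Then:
No Solution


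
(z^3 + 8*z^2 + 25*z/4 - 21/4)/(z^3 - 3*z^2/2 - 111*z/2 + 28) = (z + 3/2)/(z - 8)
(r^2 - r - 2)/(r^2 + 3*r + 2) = (r - 2)/(r + 2)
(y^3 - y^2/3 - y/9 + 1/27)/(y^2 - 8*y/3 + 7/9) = (9*y^2 - 1)/(3*(3*y - 7))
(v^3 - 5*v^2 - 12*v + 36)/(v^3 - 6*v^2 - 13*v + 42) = (v - 6)/(v - 7)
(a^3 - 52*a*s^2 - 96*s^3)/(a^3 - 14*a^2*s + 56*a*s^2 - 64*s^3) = (a^2 + 8*a*s + 12*s^2)/(a^2 - 6*a*s + 8*s^2)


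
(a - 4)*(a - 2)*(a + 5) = a^3 - a^2 - 22*a + 40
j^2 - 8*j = j*(j - 8)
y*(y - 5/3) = y^2 - 5*y/3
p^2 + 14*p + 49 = (p + 7)^2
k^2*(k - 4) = k^3 - 4*k^2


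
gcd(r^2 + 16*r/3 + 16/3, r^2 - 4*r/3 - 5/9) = 1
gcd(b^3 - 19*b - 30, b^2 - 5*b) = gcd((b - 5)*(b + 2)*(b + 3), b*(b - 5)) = b - 5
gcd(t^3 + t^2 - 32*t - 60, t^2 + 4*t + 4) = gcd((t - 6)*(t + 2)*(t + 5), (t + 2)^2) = t + 2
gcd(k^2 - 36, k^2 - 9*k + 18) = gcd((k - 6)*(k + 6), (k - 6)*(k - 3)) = k - 6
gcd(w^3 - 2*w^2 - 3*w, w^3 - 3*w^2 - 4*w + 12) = w - 3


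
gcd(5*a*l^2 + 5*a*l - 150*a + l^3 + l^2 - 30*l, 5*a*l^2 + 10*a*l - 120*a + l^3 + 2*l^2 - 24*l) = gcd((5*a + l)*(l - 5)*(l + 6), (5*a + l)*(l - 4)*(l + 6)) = 5*a*l + 30*a + l^2 + 6*l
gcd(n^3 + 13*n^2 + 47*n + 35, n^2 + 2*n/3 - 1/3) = n + 1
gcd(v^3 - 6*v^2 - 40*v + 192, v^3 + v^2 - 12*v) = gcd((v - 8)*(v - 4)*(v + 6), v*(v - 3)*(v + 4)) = 1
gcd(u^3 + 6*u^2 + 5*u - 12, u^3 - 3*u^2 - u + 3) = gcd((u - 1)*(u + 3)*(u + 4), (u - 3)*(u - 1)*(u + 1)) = u - 1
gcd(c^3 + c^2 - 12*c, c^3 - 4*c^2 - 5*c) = c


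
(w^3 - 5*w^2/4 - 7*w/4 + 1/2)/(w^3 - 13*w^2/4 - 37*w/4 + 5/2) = (w^2 - w - 2)/(w^2 - 3*w - 10)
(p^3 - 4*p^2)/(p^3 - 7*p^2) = (p - 4)/(p - 7)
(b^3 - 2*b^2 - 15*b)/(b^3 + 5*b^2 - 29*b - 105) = b/(b + 7)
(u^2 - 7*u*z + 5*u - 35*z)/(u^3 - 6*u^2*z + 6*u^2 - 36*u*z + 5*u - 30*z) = (-u + 7*z)/(-u^2 + 6*u*z - u + 6*z)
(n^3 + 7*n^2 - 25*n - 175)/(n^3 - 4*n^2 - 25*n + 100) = (n + 7)/(n - 4)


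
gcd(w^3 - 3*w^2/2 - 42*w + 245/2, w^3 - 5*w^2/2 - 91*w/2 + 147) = w^2 + 7*w/2 - 49/2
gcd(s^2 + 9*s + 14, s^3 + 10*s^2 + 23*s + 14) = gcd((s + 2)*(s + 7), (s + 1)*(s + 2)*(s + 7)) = s^2 + 9*s + 14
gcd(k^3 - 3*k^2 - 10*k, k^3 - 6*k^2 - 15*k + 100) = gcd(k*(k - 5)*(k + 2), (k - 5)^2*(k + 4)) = k - 5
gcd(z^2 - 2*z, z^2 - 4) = z - 2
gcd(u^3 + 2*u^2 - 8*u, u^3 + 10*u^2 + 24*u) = u^2 + 4*u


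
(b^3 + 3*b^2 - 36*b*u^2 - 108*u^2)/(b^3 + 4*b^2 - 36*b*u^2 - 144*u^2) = (b + 3)/(b + 4)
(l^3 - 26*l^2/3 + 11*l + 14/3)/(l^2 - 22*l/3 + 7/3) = (3*l^2 - 5*l - 2)/(3*l - 1)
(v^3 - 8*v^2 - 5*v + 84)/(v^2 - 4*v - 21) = v - 4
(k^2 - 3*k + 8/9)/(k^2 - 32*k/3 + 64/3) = (k - 1/3)/(k - 8)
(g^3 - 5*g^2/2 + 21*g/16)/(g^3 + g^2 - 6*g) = (g^2 - 5*g/2 + 21/16)/(g^2 + g - 6)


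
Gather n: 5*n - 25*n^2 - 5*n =-25*n^2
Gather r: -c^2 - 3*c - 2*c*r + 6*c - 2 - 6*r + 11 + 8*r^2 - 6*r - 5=-c^2 + 3*c + 8*r^2 + r*(-2*c - 12) + 4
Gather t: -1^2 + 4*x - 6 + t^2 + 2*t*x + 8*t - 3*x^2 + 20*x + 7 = t^2 + t*(2*x + 8) - 3*x^2 + 24*x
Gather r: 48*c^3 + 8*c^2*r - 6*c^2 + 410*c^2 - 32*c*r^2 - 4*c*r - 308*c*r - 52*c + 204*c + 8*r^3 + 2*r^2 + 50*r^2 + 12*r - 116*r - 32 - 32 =48*c^3 + 404*c^2 + 152*c + 8*r^3 + r^2*(52 - 32*c) + r*(8*c^2 - 312*c - 104) - 64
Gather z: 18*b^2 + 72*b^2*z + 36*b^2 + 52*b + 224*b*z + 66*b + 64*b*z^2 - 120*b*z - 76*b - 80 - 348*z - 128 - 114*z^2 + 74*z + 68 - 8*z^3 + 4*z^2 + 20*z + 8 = 54*b^2 + 42*b - 8*z^3 + z^2*(64*b - 110) + z*(72*b^2 + 104*b - 254) - 132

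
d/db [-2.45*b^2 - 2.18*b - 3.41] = -4.9*b - 2.18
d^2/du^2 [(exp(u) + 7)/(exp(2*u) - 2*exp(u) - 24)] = (exp(4*u) + 30*exp(3*u) + 102*exp(2*u) + 652*exp(u) + 240)*exp(u)/(exp(6*u) - 6*exp(5*u) - 60*exp(4*u) + 280*exp(3*u) + 1440*exp(2*u) - 3456*exp(u) - 13824)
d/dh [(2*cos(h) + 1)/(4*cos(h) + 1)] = 2*sin(h)/(4*cos(h) + 1)^2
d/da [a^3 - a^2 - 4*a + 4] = 3*a^2 - 2*a - 4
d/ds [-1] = 0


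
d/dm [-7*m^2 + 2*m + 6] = 2 - 14*m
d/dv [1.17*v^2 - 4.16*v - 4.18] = 2.34*v - 4.16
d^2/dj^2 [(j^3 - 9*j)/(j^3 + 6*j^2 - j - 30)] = 4*(-3*j^3 + 15*j^2 - 45*j + 5)/(j^6 + 9*j^5 - 3*j^4 - 153*j^3 + 30*j^2 + 900*j - 1000)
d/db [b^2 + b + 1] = 2*b + 1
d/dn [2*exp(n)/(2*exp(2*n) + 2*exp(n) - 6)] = (-(2*exp(n) + 1)*exp(n) + exp(2*n) + exp(n) - 3)*exp(n)/(exp(2*n) + exp(n) - 3)^2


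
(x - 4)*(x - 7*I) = x^2 - 4*x - 7*I*x + 28*I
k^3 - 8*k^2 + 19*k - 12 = (k - 4)*(k - 3)*(k - 1)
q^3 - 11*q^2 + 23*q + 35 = (q - 7)*(q - 5)*(q + 1)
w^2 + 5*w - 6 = (w - 1)*(w + 6)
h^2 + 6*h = h*(h + 6)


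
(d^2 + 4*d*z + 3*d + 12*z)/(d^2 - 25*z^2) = (d^2 + 4*d*z + 3*d + 12*z)/(d^2 - 25*z^2)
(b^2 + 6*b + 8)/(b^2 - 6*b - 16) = (b + 4)/(b - 8)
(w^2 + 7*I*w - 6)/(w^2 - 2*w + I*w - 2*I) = (w + 6*I)/(w - 2)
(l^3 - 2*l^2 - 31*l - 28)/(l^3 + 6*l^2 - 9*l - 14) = (l^2 - 3*l - 28)/(l^2 + 5*l - 14)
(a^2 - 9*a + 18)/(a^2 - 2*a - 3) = (a - 6)/(a + 1)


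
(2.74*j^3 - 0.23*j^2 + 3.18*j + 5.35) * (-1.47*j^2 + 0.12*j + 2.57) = -4.0278*j^5 + 0.6669*j^4 + 2.3396*j^3 - 8.074*j^2 + 8.8146*j + 13.7495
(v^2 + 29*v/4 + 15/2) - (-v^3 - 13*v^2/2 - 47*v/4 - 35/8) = v^3 + 15*v^2/2 + 19*v + 95/8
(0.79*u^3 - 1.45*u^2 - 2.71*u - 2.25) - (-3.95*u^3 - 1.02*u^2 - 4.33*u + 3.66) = 4.74*u^3 - 0.43*u^2 + 1.62*u - 5.91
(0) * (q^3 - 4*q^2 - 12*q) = 0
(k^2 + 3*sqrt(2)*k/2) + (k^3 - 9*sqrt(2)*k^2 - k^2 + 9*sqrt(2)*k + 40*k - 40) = k^3 - 9*sqrt(2)*k^2 + 21*sqrt(2)*k/2 + 40*k - 40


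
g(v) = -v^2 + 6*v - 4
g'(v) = 6 - 2*v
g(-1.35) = -13.92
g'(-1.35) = 8.70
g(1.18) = 1.69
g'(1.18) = 3.64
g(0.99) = 0.96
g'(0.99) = 4.02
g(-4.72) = -54.60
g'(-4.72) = 15.44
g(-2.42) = -24.38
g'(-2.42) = 10.84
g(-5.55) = -68.10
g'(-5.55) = 17.10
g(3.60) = 4.64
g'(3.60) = -1.20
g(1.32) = 2.18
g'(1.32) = 3.36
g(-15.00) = -319.00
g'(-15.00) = 36.00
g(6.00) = -4.00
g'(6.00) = -6.00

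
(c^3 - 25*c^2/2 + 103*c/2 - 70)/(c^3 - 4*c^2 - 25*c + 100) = (c - 7/2)/(c + 5)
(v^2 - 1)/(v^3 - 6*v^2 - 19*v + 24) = (v + 1)/(v^2 - 5*v - 24)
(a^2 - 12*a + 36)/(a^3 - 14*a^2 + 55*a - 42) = (a - 6)/(a^2 - 8*a + 7)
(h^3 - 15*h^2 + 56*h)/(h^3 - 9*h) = (h^2 - 15*h + 56)/(h^2 - 9)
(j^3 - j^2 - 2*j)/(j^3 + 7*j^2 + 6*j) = (j - 2)/(j + 6)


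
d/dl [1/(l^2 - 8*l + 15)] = 2*(4 - l)/(l^2 - 8*l + 15)^2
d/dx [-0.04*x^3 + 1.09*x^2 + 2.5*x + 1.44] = -0.12*x^2 + 2.18*x + 2.5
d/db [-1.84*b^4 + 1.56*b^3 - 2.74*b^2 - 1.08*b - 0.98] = -7.36*b^3 + 4.68*b^2 - 5.48*b - 1.08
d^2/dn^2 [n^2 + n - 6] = 2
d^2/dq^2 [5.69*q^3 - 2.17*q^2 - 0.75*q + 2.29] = 34.14*q - 4.34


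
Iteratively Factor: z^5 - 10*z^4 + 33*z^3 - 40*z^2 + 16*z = (z - 1)*(z^4 - 9*z^3 + 24*z^2 - 16*z) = (z - 4)*(z - 1)*(z^3 - 5*z^2 + 4*z) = (z - 4)^2*(z - 1)*(z^2 - z) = (z - 4)^2*(z - 1)^2*(z)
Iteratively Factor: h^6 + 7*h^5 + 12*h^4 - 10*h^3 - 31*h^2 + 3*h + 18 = (h - 1)*(h^5 + 8*h^4 + 20*h^3 + 10*h^2 - 21*h - 18) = (h - 1)^2*(h^4 + 9*h^3 + 29*h^2 + 39*h + 18) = (h - 1)^2*(h + 2)*(h^3 + 7*h^2 + 15*h + 9) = (h - 1)^2*(h + 1)*(h + 2)*(h^2 + 6*h + 9) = (h - 1)^2*(h + 1)*(h + 2)*(h + 3)*(h + 3)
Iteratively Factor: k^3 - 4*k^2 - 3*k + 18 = (k - 3)*(k^2 - k - 6) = (k - 3)^2*(k + 2)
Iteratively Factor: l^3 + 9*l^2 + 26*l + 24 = (l + 2)*(l^2 + 7*l + 12) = (l + 2)*(l + 4)*(l + 3)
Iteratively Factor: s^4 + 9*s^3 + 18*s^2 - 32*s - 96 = (s + 4)*(s^3 + 5*s^2 - 2*s - 24) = (s + 3)*(s + 4)*(s^2 + 2*s - 8) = (s + 3)*(s + 4)^2*(s - 2)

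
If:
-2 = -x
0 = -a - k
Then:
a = -k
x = 2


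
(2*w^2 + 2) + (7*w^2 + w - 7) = 9*w^2 + w - 5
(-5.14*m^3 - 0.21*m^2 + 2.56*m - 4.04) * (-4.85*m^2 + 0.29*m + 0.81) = 24.929*m^5 - 0.4721*m^4 - 16.6403*m^3 + 20.1663*m^2 + 0.902*m - 3.2724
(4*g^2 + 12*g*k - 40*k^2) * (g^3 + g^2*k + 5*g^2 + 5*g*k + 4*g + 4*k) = 4*g^5 + 16*g^4*k + 20*g^4 - 28*g^3*k^2 + 80*g^3*k + 16*g^3 - 40*g^2*k^3 - 140*g^2*k^2 + 64*g^2*k - 200*g*k^3 - 112*g*k^2 - 160*k^3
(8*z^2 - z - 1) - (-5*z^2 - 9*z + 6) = 13*z^2 + 8*z - 7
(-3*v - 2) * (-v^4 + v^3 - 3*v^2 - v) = 3*v^5 - v^4 + 7*v^3 + 9*v^2 + 2*v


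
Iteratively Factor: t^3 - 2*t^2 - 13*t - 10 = (t + 2)*(t^2 - 4*t - 5) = (t - 5)*(t + 2)*(t + 1)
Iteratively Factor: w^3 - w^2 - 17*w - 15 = (w - 5)*(w^2 + 4*w + 3) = (w - 5)*(w + 1)*(w + 3)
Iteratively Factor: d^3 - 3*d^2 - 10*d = (d)*(d^2 - 3*d - 10) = d*(d + 2)*(d - 5)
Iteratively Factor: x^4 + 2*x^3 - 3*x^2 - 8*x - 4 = (x + 2)*(x^3 - 3*x - 2) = (x - 2)*(x + 2)*(x^2 + 2*x + 1) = (x - 2)*(x + 1)*(x + 2)*(x + 1)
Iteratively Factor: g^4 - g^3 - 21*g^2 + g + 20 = (g - 5)*(g^3 + 4*g^2 - g - 4) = (g - 5)*(g - 1)*(g^2 + 5*g + 4) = (g - 5)*(g - 1)*(g + 1)*(g + 4)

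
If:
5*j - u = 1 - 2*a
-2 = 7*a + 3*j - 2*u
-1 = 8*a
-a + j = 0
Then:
No Solution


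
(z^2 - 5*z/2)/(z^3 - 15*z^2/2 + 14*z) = (2*z - 5)/(2*z^2 - 15*z + 28)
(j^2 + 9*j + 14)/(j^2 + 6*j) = (j^2 + 9*j + 14)/(j*(j + 6))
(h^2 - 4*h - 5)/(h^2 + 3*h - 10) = (h^2 - 4*h - 5)/(h^2 + 3*h - 10)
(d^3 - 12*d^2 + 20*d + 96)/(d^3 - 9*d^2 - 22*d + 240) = (d + 2)/(d + 5)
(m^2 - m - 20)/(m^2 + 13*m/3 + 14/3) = 3*(m^2 - m - 20)/(3*m^2 + 13*m + 14)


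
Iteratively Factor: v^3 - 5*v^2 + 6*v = (v - 2)*(v^2 - 3*v) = (v - 3)*(v - 2)*(v)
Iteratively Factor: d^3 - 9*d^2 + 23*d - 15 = (d - 3)*(d^2 - 6*d + 5) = (d - 5)*(d - 3)*(d - 1)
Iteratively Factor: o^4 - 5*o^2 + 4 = (o + 1)*(o^3 - o^2 - 4*o + 4) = (o - 1)*(o + 1)*(o^2 - 4) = (o - 1)*(o + 1)*(o + 2)*(o - 2)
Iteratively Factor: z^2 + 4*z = (z + 4)*(z)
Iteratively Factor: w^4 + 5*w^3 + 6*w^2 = (w)*(w^3 + 5*w^2 + 6*w) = w*(w + 2)*(w^2 + 3*w) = w*(w + 2)*(w + 3)*(w)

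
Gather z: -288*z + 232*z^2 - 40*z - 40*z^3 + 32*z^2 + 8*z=-40*z^3 + 264*z^2 - 320*z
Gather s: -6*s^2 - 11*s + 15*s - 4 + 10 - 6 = -6*s^2 + 4*s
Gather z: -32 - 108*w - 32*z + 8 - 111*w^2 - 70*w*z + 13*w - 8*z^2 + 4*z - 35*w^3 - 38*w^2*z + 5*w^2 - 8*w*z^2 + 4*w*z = -35*w^3 - 106*w^2 - 95*w + z^2*(-8*w - 8) + z*(-38*w^2 - 66*w - 28) - 24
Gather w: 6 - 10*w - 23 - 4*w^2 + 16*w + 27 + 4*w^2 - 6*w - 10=0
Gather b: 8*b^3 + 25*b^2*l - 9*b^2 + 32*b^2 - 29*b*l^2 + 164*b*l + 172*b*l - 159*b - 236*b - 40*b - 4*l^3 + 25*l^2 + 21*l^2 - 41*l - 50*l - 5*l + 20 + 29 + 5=8*b^3 + b^2*(25*l + 23) + b*(-29*l^2 + 336*l - 435) - 4*l^3 + 46*l^2 - 96*l + 54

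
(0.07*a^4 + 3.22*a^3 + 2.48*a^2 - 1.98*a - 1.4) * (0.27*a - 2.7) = 0.0189*a^5 + 0.6804*a^4 - 8.0244*a^3 - 7.2306*a^2 + 4.968*a + 3.78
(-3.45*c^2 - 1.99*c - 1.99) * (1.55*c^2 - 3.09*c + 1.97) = -5.3475*c^4 + 7.576*c^3 - 3.7319*c^2 + 2.2288*c - 3.9203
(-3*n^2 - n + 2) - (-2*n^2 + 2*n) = -n^2 - 3*n + 2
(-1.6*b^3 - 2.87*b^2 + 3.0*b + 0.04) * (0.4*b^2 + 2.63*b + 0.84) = -0.64*b^5 - 5.356*b^4 - 7.6921*b^3 + 5.4952*b^2 + 2.6252*b + 0.0336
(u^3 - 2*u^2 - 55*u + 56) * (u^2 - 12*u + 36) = u^5 - 14*u^4 + 5*u^3 + 644*u^2 - 2652*u + 2016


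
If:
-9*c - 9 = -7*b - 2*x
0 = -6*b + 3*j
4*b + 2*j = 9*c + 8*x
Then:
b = 10*x - 9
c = 8*x - 8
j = 20*x - 18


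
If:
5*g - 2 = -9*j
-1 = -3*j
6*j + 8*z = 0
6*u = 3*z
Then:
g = -1/5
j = 1/3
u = -1/8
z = -1/4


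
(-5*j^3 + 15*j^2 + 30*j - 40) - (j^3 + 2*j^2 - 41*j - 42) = -6*j^3 + 13*j^2 + 71*j + 2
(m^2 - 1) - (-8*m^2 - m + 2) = 9*m^2 + m - 3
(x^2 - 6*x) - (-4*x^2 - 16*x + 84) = 5*x^2 + 10*x - 84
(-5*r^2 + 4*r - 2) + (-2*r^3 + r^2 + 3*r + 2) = -2*r^3 - 4*r^2 + 7*r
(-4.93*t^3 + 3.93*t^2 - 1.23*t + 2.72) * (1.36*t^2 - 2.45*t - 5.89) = -6.7048*t^5 + 17.4233*t^4 + 17.7364*t^3 - 16.435*t^2 + 0.580699999999999*t - 16.0208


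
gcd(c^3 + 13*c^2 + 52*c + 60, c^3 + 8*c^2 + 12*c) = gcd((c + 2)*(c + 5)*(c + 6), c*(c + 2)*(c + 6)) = c^2 + 8*c + 12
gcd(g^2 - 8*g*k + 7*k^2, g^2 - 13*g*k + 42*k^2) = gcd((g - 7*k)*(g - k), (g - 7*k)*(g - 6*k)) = g - 7*k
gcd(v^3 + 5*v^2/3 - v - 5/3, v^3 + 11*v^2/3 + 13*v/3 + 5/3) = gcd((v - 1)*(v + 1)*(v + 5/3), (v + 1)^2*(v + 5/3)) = v^2 + 8*v/3 + 5/3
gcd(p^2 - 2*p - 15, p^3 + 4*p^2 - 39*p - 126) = p + 3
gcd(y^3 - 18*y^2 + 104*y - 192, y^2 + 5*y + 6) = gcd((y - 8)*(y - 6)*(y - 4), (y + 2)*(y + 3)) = 1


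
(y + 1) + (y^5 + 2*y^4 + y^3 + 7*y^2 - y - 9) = y^5 + 2*y^4 + y^3 + 7*y^2 - 8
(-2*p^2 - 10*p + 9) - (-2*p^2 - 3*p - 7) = 16 - 7*p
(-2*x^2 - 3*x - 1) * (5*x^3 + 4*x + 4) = -10*x^5 - 15*x^4 - 13*x^3 - 20*x^2 - 16*x - 4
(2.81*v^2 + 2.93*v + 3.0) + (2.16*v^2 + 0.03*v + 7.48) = 4.97*v^2 + 2.96*v + 10.48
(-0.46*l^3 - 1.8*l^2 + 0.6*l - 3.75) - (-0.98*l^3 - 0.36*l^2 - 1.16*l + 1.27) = 0.52*l^3 - 1.44*l^2 + 1.76*l - 5.02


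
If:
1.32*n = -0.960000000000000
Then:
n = -0.73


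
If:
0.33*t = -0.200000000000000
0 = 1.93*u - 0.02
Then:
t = -0.61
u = 0.01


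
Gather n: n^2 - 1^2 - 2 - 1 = n^2 - 4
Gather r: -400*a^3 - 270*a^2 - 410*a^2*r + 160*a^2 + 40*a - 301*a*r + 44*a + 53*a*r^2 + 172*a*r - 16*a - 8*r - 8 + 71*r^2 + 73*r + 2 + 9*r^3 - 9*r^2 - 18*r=-400*a^3 - 110*a^2 + 68*a + 9*r^3 + r^2*(53*a + 62) + r*(-410*a^2 - 129*a + 47) - 6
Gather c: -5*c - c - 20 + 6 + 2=-6*c - 12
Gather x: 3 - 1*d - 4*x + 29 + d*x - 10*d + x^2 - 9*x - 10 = -11*d + x^2 + x*(d - 13) + 22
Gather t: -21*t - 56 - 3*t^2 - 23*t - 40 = -3*t^2 - 44*t - 96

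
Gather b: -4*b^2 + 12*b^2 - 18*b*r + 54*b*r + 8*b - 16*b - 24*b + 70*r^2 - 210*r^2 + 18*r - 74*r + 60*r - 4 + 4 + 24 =8*b^2 + b*(36*r - 32) - 140*r^2 + 4*r + 24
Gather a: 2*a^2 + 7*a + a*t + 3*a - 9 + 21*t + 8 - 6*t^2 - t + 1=2*a^2 + a*(t + 10) - 6*t^2 + 20*t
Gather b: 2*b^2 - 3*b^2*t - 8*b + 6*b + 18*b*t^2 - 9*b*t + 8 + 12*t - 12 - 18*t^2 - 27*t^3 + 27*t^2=b^2*(2 - 3*t) + b*(18*t^2 - 9*t - 2) - 27*t^3 + 9*t^2 + 12*t - 4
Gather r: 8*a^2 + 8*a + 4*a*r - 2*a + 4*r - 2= 8*a^2 + 6*a + r*(4*a + 4) - 2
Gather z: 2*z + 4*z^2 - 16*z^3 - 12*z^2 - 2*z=-16*z^3 - 8*z^2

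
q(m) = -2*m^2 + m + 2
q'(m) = 1 - 4*m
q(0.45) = 2.04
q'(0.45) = -0.80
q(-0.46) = 1.12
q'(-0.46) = 2.84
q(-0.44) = 1.17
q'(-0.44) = 2.76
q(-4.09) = -35.55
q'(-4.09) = 17.36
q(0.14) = 2.10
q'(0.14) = 0.44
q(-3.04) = -19.52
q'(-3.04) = 13.16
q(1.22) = 0.24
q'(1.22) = -3.88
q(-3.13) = -20.72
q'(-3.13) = 13.52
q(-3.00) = -19.00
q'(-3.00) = 13.00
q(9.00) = -151.00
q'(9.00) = -35.00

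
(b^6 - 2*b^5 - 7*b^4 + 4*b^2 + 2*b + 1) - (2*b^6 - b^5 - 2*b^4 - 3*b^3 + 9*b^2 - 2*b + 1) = -b^6 - b^5 - 5*b^4 + 3*b^3 - 5*b^2 + 4*b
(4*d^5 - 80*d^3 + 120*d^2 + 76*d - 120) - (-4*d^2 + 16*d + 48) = 4*d^5 - 80*d^3 + 124*d^2 + 60*d - 168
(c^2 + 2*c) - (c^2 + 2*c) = 0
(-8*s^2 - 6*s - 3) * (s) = -8*s^3 - 6*s^2 - 3*s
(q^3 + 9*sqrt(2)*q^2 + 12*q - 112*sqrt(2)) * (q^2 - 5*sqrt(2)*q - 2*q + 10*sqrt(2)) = q^5 - 2*q^4 + 4*sqrt(2)*q^4 - 78*q^3 - 8*sqrt(2)*q^3 - 172*sqrt(2)*q^2 + 156*q^2 + 344*sqrt(2)*q + 1120*q - 2240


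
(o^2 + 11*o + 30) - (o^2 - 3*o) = 14*o + 30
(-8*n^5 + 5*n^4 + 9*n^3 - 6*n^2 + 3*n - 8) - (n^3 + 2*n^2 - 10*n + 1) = -8*n^5 + 5*n^4 + 8*n^3 - 8*n^2 + 13*n - 9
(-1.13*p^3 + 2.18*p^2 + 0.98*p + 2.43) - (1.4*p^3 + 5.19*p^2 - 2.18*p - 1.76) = -2.53*p^3 - 3.01*p^2 + 3.16*p + 4.19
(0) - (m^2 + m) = -m^2 - m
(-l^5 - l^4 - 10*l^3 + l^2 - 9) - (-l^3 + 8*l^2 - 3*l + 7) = -l^5 - l^4 - 9*l^3 - 7*l^2 + 3*l - 16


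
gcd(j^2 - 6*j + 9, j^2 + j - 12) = j - 3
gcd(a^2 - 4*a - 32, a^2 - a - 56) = a - 8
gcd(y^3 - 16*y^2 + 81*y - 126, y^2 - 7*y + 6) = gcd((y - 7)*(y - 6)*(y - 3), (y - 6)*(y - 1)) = y - 6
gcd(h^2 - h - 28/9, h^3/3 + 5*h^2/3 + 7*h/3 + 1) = 1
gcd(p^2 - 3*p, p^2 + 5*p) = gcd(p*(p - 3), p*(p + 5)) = p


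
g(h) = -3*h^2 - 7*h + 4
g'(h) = -6*h - 7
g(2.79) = -38.88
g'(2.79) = -23.74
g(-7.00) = -94.00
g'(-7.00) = 35.00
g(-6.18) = -67.32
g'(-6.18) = 30.08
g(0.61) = -1.39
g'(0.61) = -10.66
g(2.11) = -24.13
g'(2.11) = -19.66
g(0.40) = 0.72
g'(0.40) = -9.40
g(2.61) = -34.71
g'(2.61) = -22.66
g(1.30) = -10.17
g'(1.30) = -14.80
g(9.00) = -302.00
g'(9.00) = -61.00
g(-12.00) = -344.00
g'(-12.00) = 65.00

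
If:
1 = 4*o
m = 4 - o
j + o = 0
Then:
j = -1/4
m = 15/4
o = 1/4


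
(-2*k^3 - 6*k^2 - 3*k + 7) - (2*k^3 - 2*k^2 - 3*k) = -4*k^3 - 4*k^2 + 7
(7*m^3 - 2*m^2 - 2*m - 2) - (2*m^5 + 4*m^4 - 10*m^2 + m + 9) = -2*m^5 - 4*m^4 + 7*m^3 + 8*m^2 - 3*m - 11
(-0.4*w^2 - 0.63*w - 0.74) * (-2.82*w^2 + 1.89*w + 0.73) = 1.128*w^4 + 1.0206*w^3 + 0.6041*w^2 - 1.8585*w - 0.5402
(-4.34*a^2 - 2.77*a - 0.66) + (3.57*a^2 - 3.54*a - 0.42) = -0.77*a^2 - 6.31*a - 1.08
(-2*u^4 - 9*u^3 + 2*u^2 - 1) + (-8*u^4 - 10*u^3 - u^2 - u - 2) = -10*u^4 - 19*u^3 + u^2 - u - 3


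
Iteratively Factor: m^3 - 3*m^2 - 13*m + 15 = (m - 5)*(m^2 + 2*m - 3) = (m - 5)*(m - 1)*(m + 3)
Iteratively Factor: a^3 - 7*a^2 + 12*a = (a)*(a^2 - 7*a + 12) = a*(a - 4)*(a - 3)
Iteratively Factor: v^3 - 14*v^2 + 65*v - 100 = (v - 5)*(v^2 - 9*v + 20) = (v - 5)^2*(v - 4)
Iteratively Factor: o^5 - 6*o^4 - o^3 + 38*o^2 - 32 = (o + 1)*(o^4 - 7*o^3 + 6*o^2 + 32*o - 32) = (o - 4)*(o + 1)*(o^3 - 3*o^2 - 6*o + 8) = (o - 4)*(o + 1)*(o + 2)*(o^2 - 5*o + 4) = (o - 4)*(o - 1)*(o + 1)*(o + 2)*(o - 4)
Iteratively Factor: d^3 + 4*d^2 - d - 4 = (d + 1)*(d^2 + 3*d - 4) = (d + 1)*(d + 4)*(d - 1)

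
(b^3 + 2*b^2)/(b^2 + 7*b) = b*(b + 2)/(b + 7)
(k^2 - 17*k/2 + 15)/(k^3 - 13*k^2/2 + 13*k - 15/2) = (k - 6)/(k^2 - 4*k + 3)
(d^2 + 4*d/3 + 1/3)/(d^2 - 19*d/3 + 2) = (3*d^2 + 4*d + 1)/(3*d^2 - 19*d + 6)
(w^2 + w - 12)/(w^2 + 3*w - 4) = (w - 3)/(w - 1)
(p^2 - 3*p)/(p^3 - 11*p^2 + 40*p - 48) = p/(p^2 - 8*p + 16)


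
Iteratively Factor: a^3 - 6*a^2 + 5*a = (a - 1)*(a^2 - 5*a) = a*(a - 1)*(a - 5)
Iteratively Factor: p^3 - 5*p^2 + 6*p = (p - 2)*(p^2 - 3*p) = p*(p - 2)*(p - 3)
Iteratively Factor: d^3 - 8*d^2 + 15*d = (d - 3)*(d^2 - 5*d) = d*(d - 3)*(d - 5)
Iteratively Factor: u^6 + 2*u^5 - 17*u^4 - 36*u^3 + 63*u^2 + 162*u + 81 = (u - 3)*(u^5 + 5*u^4 - 2*u^3 - 42*u^2 - 63*u - 27) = (u - 3)*(u + 3)*(u^4 + 2*u^3 - 8*u^2 - 18*u - 9) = (u - 3)*(u + 3)^2*(u^3 - u^2 - 5*u - 3) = (u - 3)^2*(u + 3)^2*(u^2 + 2*u + 1) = (u - 3)^2*(u + 1)*(u + 3)^2*(u + 1)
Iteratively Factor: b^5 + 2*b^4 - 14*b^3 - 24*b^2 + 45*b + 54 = (b + 3)*(b^4 - b^3 - 11*b^2 + 9*b + 18) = (b - 2)*(b + 3)*(b^3 + b^2 - 9*b - 9) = (b - 2)*(b + 1)*(b + 3)*(b^2 - 9) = (b - 2)*(b + 1)*(b + 3)^2*(b - 3)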